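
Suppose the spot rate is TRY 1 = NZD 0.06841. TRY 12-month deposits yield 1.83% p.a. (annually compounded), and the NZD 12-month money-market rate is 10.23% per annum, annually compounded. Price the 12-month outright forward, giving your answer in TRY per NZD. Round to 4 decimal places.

T = 1 year.
NZD accumulates by (1 + 0.1023)^1 = 1.102300.
TRY accumulates by (1 + 0.0183)^1 = 1.018300.
CIP: F = S · (grow NZD)/(grow TRY) = 0.06841 × 1.102300/1.018300 = 0.074053170 NZD per TRY.
Invert for TRY per NZD: 1 / 0.074053170 = 13.5038.

13.5038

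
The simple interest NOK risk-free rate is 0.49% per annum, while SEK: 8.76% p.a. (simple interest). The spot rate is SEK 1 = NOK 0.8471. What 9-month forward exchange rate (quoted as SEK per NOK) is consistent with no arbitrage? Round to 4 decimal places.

T = 9/12 years.
Growth of 1 NOK over T: 1 + 0.0049×9/12 = 1.003675.
SEK accumulates by 1 + 0.0876×9/12 = 1.065700.
CIP: F = S · (grow NOK)/(grow SEK) = 0.8471 × 1.003675/1.065700 = 0.7977978 NOK per SEK.
Quoted the other way: 1/0.7977978 = 1.2535 SEK per NOK.

1.2535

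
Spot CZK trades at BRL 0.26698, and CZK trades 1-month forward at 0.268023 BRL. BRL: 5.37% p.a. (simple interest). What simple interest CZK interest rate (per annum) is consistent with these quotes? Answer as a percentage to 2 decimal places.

0.68%

T = 1/12 years.
F/S = 0.268023/0.26698 = 1.0039067 = (growth of BRL) / (growth of CZK).
BRL growth factor: 1 + 0.0537×1/12 = 1.004475.
Hence g_CZK = 1.0005661.
r = (1.0005661 − 1)/(1/12) = 0.006793 → 0.68%.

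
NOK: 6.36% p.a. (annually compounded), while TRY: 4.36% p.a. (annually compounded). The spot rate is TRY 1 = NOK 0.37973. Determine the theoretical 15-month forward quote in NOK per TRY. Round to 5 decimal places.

T = 15/12 years.
NOK growth factor: (1 + 0.0636)^(15/12) = 1.0801222.
TRY accumulates by (1 + 0.0436)^(15/12) = 1.0547938.
Forward (NOK per TRY) = 0.37973 × 1.0801222 / 1.0547938 = 0.3888483.

0.38885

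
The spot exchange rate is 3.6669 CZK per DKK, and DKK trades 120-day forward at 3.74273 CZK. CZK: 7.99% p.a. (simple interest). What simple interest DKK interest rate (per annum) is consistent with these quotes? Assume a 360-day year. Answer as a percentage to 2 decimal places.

1.75%

T = 120/360 years.
CIP gives F = S · g_CZK/g_DKK, so g_CZK/g_DKK = 3.74273/3.6669 = 1.0206796.
The CZK side grows by 1 + 0.0799×120/360 = 1.0266333.
So the DKK growth factor = 1.0058331.
(1.0058331 − 1)/T = 0.017499, i.e. 1.75%.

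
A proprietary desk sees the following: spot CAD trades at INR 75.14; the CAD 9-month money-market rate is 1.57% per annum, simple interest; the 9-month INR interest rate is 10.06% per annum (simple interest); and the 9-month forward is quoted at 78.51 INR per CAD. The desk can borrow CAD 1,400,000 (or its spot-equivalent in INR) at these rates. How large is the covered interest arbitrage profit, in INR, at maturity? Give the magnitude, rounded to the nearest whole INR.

T = 9/12 years.
Route A — deposit CAD, sell forward: 1,400,000 × 1.011775 × 78.51 = INR 111,208,237.35.
Route B — convert at spot, deposit INR: 1,400,000 × 75.14 × 1.075450 = INR 113,133,038.20.
The quoted forward undervalues CAD, so borrow CAD, convert to INR at spot, deposit the INR at 10.06%, and buy CAD forward at 78.51 to cover the loan.
The gap between the two covered legs is INR 1,924,801.

INR 1,924,801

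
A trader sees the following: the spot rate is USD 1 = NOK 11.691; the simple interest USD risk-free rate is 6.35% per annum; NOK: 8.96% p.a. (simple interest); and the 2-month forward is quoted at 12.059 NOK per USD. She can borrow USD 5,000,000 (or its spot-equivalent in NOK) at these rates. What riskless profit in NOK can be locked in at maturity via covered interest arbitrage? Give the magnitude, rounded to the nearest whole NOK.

NOK 1,605,194

T = 2/12 years.
Invest the USD and cover forward: 5,000,000 × 1.0105833333 × 12.059 = NOK 60,933,122.08.
Convert at spot and invest in NOK: 5,000,000 × 11.691 × 1.0149333333 = NOK 59,327,928.00.
The quoted forward overvalues USD, so borrow NOK, buy USD at spot, deposit the USD at 6.35%, and sell the proceeds forward at 12.059.
The gap between the two covered legs is NOK 1,605,194.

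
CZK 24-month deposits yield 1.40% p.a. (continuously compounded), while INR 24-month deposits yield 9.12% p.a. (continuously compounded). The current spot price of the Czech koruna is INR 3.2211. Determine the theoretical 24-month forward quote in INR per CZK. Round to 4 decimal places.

T = 2 years.
INR accumulates by e^(0.0912×2) = 1.2000941.
Growth of 1 CZK over T: e^(0.0140×2) = 1.0283957.
So F = 3.2211 × 1.2000941 / 1.0283957 = 3.758887 (INR/CZK).

3.7589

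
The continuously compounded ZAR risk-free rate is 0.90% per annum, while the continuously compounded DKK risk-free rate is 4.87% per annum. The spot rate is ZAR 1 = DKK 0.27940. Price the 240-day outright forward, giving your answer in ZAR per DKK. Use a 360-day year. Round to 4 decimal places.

T = 240/360 years.
DKK accumulates by e^(0.0487×240/360) = 1.0329995.
ZAR growth factor: e^(0.0090×240/360) = 1.006018.
CIP: F = S · (grow DKK)/(grow ZAR) = 0.2794 × 1.0329995/1.006018 = 0.2868935 DKK per ZAR.
Quoted the other way: 1/0.2868935 = 3.4856 ZAR per DKK.

3.4856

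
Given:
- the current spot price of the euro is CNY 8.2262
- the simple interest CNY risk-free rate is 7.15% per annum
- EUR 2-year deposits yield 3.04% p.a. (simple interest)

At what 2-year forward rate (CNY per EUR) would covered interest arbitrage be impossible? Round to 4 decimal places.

8.8636

T = 2 years.
CNY accumulates by 1 + 0.0715×2 = 1.143000.
EUR growth factor: 1 + 0.0304×2 = 1.060800.
So F = 8.2262 × 1.143000 / 1.060800 = 8.863637 (CNY/EUR).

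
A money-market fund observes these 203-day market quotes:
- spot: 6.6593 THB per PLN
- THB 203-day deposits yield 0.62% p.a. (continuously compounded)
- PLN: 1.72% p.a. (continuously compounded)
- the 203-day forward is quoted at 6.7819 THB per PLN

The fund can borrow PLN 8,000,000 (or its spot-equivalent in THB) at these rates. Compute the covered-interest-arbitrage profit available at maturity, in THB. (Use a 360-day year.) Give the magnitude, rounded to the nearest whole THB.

THB 1,322,996

T = 203/360 years.
Route A — deposit PLN, sell forward: 8,000,000 × 1.0097460755 × 6.7819 = THB 54,783,975.28.
Route B — convert at spot, deposit THB: 8,000,000 × 6.6593 × 1.0035022296 = THB 53,460,979.18.
The quoted forward overvalues PLN, so borrow THB, buy PLN at spot, deposit the PLN at 1.72%, and sell the proceeds forward at 6.7819.
Arbitrage profit = |54,783,975.28 − 53,460,979.18| = THB 1,322,996.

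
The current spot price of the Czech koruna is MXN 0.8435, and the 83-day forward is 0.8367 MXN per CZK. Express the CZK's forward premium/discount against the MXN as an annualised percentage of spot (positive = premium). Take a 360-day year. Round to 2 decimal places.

T = 83/360 years.
(F − S)/S = (0.8367 − 0.8435)/0.8435 = -0.0080616.
×(1/T) gives -3.50% p.a.

-3.50%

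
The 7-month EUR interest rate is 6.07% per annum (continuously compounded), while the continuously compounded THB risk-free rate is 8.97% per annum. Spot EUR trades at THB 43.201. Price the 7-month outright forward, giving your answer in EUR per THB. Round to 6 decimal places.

T = 7/12 years.
THB growth factor: e^(0.0897×7/12) = 1.0537181.
EUR accumulates by e^(0.0607×7/12) = 1.0360427.
So F = 43.201 × 1.0537181 / 1.0360427 = 43.93803 (THB/EUR).
Invert for EUR per THB: 1 / 43.93803 = 0.022759.

0.022759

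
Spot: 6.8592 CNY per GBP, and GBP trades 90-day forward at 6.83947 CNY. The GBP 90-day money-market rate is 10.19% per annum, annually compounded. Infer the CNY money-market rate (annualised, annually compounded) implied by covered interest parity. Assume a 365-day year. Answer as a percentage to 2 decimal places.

8.91%

T = 90/365 years.
By CIP, F/S equals the CNY-to-GBP growth ratio: 6.83947/6.8592 = 0.9971236.
GBP growth factor: (1 + 0.1019)^(90/365) = 1.0242152.
That pins the CNY growth at 1.0212691.
Annualise: 1.0212691^(365/90) − 1 = 0.089102 = 8.91%.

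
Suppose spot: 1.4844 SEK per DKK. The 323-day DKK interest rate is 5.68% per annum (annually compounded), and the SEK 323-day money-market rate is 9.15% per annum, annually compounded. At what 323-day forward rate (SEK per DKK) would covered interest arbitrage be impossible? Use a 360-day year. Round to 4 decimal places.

1.5281

T = 323/360 years.
Growth of 1 SEK over T: (1 + 0.0915)^(323/360) = 1.0817222.
DKK accumulates by (1 + 0.0568)^(323/360) = 1.0508165.
Forward (SEK per DKK) = 1.4844 × 1.0817222 / 1.0508165 = 1.528058.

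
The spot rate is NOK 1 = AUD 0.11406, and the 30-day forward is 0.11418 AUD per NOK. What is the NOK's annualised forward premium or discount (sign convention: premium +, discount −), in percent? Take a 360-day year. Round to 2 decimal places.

+1.26%

T = 30/360 years.
NOK trades forward at +0.10521% vs spot over the period.
×(1/T) gives 1.26% p.a.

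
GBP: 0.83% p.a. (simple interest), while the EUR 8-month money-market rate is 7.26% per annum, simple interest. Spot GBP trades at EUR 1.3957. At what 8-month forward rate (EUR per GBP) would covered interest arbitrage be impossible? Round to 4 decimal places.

1.4552

T = 8/12 years.
EUR growth factor: 1 + 0.0726×8/12 = 1.048400.
GBP accumulates by 1 + 0.0083×8/12 = 1.0055333.
So F = 1.3957 × 1.048400 / 1.0055333 = 1.455200 (EUR/GBP).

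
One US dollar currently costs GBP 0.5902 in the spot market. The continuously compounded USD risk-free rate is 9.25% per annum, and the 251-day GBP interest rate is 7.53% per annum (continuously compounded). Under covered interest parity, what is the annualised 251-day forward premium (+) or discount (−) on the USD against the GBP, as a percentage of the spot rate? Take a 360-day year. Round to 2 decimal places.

T = 251/360 years.
No-arbitrage forward: 0.5902 × 1.0539034 / 1.0666182 = 0.5831644 GBP/USD.
(F − S)/S ÷ T = (0.5831644 − 0.5902)/0.5902/(251/360) = -0.017097 → -1.71%.

-1.71%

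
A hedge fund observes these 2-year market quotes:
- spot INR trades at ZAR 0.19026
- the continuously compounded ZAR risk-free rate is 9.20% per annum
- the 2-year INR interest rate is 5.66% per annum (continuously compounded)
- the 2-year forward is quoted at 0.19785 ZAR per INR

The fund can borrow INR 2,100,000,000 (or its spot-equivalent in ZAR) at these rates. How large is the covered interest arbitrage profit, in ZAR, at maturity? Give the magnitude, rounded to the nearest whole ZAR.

ZAR 14,977,293

T = 2 years.
Keep in INR, deliver into the forward: 2,100,000,000·1.11985588173·0.19785 = ZAR 465,283,321.02.
Swap to ZAR now, deposit: 2,100,000,000·0.19026·1.2020158231 = ZAR 480,260,614.06.
The quoted forward undervalues INR, so borrow INR, convert to ZAR at spot, deposit the ZAR at 9.20%, and buy INR forward at 0.19785 to cover the loan.
Profit = 480,260,614.06 − 465,283,321.02 = ZAR 14,977,293.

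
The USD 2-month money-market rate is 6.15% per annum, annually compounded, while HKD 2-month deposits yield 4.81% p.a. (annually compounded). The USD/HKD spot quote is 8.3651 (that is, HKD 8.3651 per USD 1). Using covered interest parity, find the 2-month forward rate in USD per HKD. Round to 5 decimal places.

0.11980

T = 2/12 years.
Growth of 1 HKD over T: (1 + 0.0481)^(2/12) = 1.0078606.
Growth of 1 USD over T: (1 + 0.0615)^(2/12) = 1.0099968.
Forward (HKD per USD) = 8.3651 × 1.0078606 / 1.0099968 = 8.347407.
Quoted the other way: 1/8.347407 = 0.11980 USD per HKD.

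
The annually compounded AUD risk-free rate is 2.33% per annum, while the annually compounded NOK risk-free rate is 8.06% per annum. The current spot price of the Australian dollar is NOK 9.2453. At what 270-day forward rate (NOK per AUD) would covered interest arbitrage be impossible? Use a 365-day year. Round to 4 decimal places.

T = 270/365 years.
Growth of 1 NOK over T: (1 + 0.0806)^(270/365) = 1.0590168.
AUD accumulates by (1 + 0.0233)^(270/365) = 1.0171839.
So F = 9.2453 × 1.0590168 / 1.0171839 = 9.625524 (NOK/AUD).

9.6255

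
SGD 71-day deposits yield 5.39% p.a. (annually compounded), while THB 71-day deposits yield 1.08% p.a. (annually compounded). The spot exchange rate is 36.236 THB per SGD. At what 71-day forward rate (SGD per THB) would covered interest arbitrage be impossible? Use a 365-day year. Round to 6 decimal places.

0.027822

T = 71/365 years.
THB growth factor: (1 + 0.0108)^(71/365) = 1.0020917.
SGD accumulates by (1 + 0.0539)^(71/365) = 1.0102642.
So F = 36.236 × 1.0020917 / 1.0102642 = 35.94287 (THB/SGD).
Invert for SGD per THB: 1 / 35.94287 = 0.027822.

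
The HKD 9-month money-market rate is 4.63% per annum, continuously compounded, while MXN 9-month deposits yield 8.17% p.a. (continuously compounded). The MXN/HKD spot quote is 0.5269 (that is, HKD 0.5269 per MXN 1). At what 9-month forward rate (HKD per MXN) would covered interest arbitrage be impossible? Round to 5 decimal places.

T = 9/12 years.
Growth of 1 HKD over T: e^(0.0463×9/12) = 1.035335.
Growth of 1 MXN over T: e^(0.0817×9/12) = 1.0631913.
CIP: F = S · (grow HKD)/(grow MXN) = 0.5269 × 1.035335/1.0631913 = 0.5130949 HKD per MXN.

0.51309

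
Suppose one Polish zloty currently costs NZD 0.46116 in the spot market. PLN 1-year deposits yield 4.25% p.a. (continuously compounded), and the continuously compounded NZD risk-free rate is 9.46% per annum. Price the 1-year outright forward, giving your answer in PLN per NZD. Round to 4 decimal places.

T = 1 year.
Growth of 1 NZD over T: e^(0.0946×1) = 1.0992191.
Growth of 1 PLN over T: e^(0.0425×1) = 1.0434161.
So F = 0.46116 × 1.0992191 / 1.0434161 = 0.4858233 (NZD/PLN).
Invert for PLN per NZD: 1 / 0.4858233 = 2.0584.

2.0584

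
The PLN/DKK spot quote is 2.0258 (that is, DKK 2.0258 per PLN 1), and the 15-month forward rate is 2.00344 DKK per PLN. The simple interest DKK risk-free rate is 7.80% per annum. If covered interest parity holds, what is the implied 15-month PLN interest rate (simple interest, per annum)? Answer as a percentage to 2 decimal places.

8.78%

T = 15/12 years.
F/S = 2.00344/2.0258 = 0.9889624 = (growth of DKK) / (growth of PLN).
The DKK side grows by 1 + 0.0780×15/12 = 1.097500.
That pins the PLN growth at 1.109749.
(1.109749 − 1)/T = 0.087799, i.e. 8.78%.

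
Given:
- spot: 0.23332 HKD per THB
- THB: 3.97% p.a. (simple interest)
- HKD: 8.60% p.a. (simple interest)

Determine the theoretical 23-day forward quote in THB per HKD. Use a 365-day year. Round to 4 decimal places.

4.2735

T = 23/365 years.
HKD accumulates by 1 + 0.0860×23/365 = 1.0054192.
Growth of 1 THB over T: 1 + 0.0397×23/365 = 1.0025016.
Forward (HKD per THB) = 0.23332 × 1.0054192 / 1.0025016 = 0.2339990.
Invert for THB per HKD: 1 / 0.2339990 = 4.2735.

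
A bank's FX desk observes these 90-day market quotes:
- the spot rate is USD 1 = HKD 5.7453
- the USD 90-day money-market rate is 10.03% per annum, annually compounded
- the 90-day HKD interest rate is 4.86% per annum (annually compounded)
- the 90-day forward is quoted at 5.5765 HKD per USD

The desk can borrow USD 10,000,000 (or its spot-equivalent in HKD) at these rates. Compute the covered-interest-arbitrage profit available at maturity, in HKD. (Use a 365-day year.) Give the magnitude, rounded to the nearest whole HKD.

HKD 1,034,332

T = 90/365 years.
Invest the USD and cover forward: 10,000,000 × 1.023848308 × 5.5765 = HKD 57,094,900.90.
Convert at spot and invest in HKD: 10,000,000 × 5.7453 × 1.0117701949 = HKD 58,129,233.01.
The quoted forward undervalues USD, so borrow USD, convert to HKD at spot, deposit the HKD at 4.86%, and buy USD forward at 5.5765 to cover the loan.
Arbitrage profit = |57,094,900.90 − 58,129,233.01| = HKD 1,034,332.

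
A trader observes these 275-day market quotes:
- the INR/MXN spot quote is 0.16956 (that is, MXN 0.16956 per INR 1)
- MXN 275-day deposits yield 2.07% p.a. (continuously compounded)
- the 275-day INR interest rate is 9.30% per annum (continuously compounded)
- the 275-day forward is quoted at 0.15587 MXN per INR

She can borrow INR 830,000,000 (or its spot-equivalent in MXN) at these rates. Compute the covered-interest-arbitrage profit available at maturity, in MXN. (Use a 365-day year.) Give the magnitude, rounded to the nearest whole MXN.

MXN 4,184,750

T = 275/365 years.
Keep in INR, deliver into the forward: 830,000,000·1.07258164323·0.15587 = MXN 138,762,139.61.
Swap to MXN now, deposit: 830,000,000·0.16956·1.01571814102 = MXN 142,946,889.43.
The quoted forward undervalues INR, so borrow INR, convert to MXN at spot, deposit the MXN at 2.07%, and buy INR forward at 0.15587 to cover the loan.
Arbitrage profit = |138,762,139.61 − 142,946,889.43| = MXN 4,184,750.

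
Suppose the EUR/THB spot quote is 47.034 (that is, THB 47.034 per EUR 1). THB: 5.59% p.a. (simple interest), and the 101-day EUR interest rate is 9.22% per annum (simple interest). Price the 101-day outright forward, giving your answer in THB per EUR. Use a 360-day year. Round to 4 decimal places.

46.5671

T = 101/360 years.
Growth of 1 THB over T: 1 + 0.0559×101/360 = 1.01568306.
EUR accumulates by 1 + 0.0922×101/360 = 1.02586722.
Forward (THB per EUR) = 47.034 × 1.01568306 / 1.02586722 = 46.567076.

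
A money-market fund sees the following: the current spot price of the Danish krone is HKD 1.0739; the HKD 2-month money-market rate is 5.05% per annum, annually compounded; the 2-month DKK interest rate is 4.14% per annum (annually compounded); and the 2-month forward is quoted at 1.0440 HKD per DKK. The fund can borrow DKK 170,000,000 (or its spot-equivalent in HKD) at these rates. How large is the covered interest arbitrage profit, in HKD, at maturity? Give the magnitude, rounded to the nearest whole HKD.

T = 2/12 years.
Keep in DKK, deliver into the forward: 170,000,000·1.00678390074·1.0440 = HKD 178,684,006.70.
Swap to HKD now, deposit: 170,000,000·1.0739·1.00824484326 = HKD 184,068,203.32.
The quoted forward undervalues DKK, so borrow DKK, convert to HKD at spot, deposit the HKD at 5.05%, and buy DKK forward at 1.0440 to cover the loan.
Arbitrage profit = |178,684,006.70 − 184,068,203.32| = HKD 5,384,197.

HKD 5,384,197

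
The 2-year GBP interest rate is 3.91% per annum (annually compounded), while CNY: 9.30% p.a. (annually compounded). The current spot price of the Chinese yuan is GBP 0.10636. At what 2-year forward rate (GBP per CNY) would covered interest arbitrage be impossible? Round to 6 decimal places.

T = 2 years.
GBP growth factor: (1 + 0.0391)^2 = 1.0797288.
CNY growth factor: (1 + 0.0930)^2 = 1.194649.
Forward (GBP per CNY) = 0.10636 × 1.0797288 / 1.194649 = 0.09612862.

0.096129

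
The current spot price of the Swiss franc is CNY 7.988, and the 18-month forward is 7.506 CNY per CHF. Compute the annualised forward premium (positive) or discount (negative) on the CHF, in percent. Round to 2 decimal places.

-4.02%

T = 18/12 years.
(F − S)/S = (7.506 − 7.988)/7.988 = -0.0603405.
Annualise by dividing by T: -0.0603405 / (18/12) = -0.040227 → -4.02%.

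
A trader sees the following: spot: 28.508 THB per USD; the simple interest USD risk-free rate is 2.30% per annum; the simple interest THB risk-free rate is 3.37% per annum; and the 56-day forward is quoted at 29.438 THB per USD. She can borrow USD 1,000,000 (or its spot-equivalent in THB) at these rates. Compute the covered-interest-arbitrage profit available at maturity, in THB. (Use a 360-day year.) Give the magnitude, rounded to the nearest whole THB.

T = 56/360 years.
Invest the USD and cover forward: 1,000,000 × 1.0035777778 × 29.438 = THB 29,543,322.62.
Convert at spot and invest in THB: 1,000,000 × 28.508 × 1.0052422222 = THB 28,657,445.27.
The quoted forward overvalues USD, so borrow THB, buy USD at spot, deposit the USD at 2.30%, and sell the proceeds forward at 29.438.
The gap between the two covered legs is THB 885,877.

THB 885,877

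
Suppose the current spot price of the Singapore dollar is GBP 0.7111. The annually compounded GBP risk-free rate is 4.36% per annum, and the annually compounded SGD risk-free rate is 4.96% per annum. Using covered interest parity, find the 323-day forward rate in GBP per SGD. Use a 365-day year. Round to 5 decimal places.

0.70750

T = 323/365 years.
GBP growth factor: (1 + 0.0436)^(323/365) = 1.0384878.
SGD growth factor: (1 + 0.0496)^(323/365) = 1.0437696.
So F = 0.7111 × 1.0384878 / 1.0437696 = 0.7075016 (GBP/SGD).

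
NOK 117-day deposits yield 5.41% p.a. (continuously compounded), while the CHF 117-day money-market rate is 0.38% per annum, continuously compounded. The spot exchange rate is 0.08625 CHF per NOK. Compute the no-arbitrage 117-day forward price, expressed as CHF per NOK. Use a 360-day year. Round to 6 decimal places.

T = 117/360 years.
Growth of 1 CHF over T: e^(0.0038×117/360) = 1.0012358.
NOK accumulates by e^(0.0541×117/360) = 1.017738.
So F = 0.08625 × 1.0012358 / 1.017738 = 0.08485149 (CHF/NOK).

0.084851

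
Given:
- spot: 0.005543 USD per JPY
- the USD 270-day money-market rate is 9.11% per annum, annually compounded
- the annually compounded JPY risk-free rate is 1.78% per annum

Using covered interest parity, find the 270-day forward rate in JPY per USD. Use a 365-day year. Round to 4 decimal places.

171.3617

T = 270/365 years.
USD accumulates by (1 + 0.0911)^(270/365) = 1.066619201.
Growth of 1 JPY over T: (1 + 0.0178)^(270/365) = 1.013136848.
CIP: F = S · (grow USD)/(grow JPY) = 0.005543 × 1.066619201/1.013136848 = 0.00583560873 USD per JPY.
Quoted the other way: 1/0.00583560873 = 171.3617 JPY per USD.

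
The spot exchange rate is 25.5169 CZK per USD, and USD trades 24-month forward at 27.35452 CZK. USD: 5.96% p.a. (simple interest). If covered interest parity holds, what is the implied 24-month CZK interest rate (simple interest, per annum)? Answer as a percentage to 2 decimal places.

T = 2 years.
F/S = 27.35452/25.5169 = 1.0720158 = (growth of CZK) / (growth of USD).
The USD side grows by 1 + 0.0596×2 = 1.119200.
So the CZK growth factor = 1.1998001.
(1.1998001 − 1)/T = 0.099900, i.e. 9.99%.

9.99%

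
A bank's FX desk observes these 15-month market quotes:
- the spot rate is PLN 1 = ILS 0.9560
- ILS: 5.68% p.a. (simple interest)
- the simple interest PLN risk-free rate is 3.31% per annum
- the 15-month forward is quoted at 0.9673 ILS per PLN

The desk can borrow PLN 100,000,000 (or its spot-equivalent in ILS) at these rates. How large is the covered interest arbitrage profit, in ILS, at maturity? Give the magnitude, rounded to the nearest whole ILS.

T = 15/12 years.
Route A — deposit PLN, sell forward: 100,000,000 × 1.041375 × 0.9673 = ILS 100,732,203.75.
Route B — convert at spot, deposit ILS: 100,000,000 × 0.9560 × 1.071000 = ILS 102,387,600.00.
The quoted forward undervalues PLN, so borrow PLN, convert to ILS at spot, deposit the ILS at 5.68%, and buy PLN forward at 0.9673 to cover the loan.
The gap between the two covered legs is ILS 1,655,396.

ILS 1,655,396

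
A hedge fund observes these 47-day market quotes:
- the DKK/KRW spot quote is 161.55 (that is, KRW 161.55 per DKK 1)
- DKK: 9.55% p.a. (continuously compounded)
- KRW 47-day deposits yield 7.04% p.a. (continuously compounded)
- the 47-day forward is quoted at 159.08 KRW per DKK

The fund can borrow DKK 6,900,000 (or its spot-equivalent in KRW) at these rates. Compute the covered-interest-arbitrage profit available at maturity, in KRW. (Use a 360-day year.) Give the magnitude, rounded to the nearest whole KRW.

KRW 13,564,255

T = 47/360 years.
Route A — deposit DKK, sell forward: 6,900,000 × 1.012546105801 × 159.08 = KRW 1,111,423,258.12.
Route B — convert at spot, deposit KRW: 6,900,000 × 161.55 × 1.009233479076 = KRW 1,124,987,512.96.
The quoted forward undervalues DKK, so borrow DKK, convert to KRW at spot, deposit the KRW at 7.04%, and buy DKK forward at 159.08 to cover the loan.
Arbitrage profit = |1,111,423,258.12 − 1,124,987,512.96| = KRW 13,564,255.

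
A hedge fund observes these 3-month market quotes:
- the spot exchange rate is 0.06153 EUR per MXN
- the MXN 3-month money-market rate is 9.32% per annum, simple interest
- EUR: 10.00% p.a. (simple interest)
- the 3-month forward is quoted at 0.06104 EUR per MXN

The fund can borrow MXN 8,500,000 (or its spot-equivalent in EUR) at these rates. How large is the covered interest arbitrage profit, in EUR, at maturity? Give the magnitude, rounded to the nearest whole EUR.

EUR 5,151

T = 3/12 years.
Keep in MXN, deliver into the forward: 8,500,000·1.023300·0.06104 = EUR 530,928.97.
Swap to EUR now, deposit: 8,500,000·0.06153·1.025000 = EUR 536,080.13.
The quoted forward undervalues MXN, so borrow MXN, convert to EUR at spot, deposit the EUR at 10.00%, and buy MXN forward at 0.06104 to cover the loan.
The gap between the two covered legs is EUR 5,151.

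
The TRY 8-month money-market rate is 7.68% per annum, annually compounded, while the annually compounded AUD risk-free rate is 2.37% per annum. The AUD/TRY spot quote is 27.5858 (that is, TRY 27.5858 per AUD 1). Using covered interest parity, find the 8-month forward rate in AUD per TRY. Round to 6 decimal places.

T = 8/12 years.
TRY accumulates by (1 + 0.0768)^(8/12) = 1.0505661.
AUD accumulates by (1 + 0.0237)^(8/12) = 1.0157382.
CIP: F = S · (grow TRY)/(grow AUD) = 27.5858 × 1.0505661/1.0157382 = 28.53167 TRY per AUD.
Invert for AUD per TRY: 1 / 28.53167 = 0.035049.

0.035049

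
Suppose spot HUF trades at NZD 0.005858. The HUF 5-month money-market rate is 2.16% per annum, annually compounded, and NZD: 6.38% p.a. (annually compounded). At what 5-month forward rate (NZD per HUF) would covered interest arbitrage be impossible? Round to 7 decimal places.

0.0059576

T = 5/12 years.
NZD accumulates by (1 + 0.0638)^(5/12) = 1.0261047.
HUF accumulates by (1 + 0.0216)^(5/12) = 1.0089439.
Forward (NZD per HUF) = 0.005858 × 1.0261047 / 1.0089439 = 0.005957637.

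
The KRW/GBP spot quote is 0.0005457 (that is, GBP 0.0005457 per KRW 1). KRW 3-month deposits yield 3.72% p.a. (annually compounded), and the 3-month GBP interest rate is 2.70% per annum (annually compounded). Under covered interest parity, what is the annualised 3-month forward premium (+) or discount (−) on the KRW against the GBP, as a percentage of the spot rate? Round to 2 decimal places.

T = 3/12 years.
No-arbitrage forward: 0.0005457 × 1.0066827 / 1.009173 = 0.0005443534 GBP/KRW.
Annualised premium = (F − S)/S × (1/T) = (0.0005443534 − 0.0005457)/0.0005457 ÷ (3/12) = -0.99%.

-0.99%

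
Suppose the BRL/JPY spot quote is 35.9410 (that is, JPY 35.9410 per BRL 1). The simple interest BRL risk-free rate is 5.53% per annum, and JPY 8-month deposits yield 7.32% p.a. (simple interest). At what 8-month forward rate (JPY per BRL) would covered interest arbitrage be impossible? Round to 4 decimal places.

36.3546

T = 8/12 years.
Growth of 1 JPY over T: 1 + 0.0732×8/12 = 1.048800.
Growth of 1 BRL over T: 1 + 0.0553×8/12 = 1.03686667.
CIP: F = S · (grow JPY)/(grow BRL) = 35.941 × 1.048800/1.03686667 = 36.354646 JPY per BRL.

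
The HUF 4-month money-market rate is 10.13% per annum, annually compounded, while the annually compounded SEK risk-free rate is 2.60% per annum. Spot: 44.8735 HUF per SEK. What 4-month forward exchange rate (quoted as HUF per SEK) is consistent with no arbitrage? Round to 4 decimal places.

45.9455

T = 4/12 years.
HUF accumulates by (1 + 0.1013)^(4/12) = 1.03268661.
SEK accumulates by (1 + 0.0260)^(4/12) = 1.00859262.
So F = 44.8735 × 1.03268661 / 1.00859262 = 45.945471 (HUF/SEK).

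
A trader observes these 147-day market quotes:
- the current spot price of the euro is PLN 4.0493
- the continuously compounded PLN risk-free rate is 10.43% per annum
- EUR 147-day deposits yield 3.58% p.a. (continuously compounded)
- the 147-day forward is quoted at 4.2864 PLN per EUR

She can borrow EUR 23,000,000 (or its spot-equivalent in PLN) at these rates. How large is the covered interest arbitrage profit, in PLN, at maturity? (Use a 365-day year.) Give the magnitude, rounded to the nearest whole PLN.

PLN 2,889,546

T = 147/365 years.
Route A — deposit EUR, sell forward: 23,000,000 × 1.0145225241 × 4.2864 = PLN 100,018,934.99.
Route B — convert at spot, deposit PLN: 23,000,000 × 4.0493 × 1.042900479 = PLN 97,129,388.92.
The quoted forward overvalues EUR, so borrow PLN, buy EUR at spot, deposit the EUR at 3.58%, and sell the proceeds forward at 4.2864.
Arbitrage profit = |100,018,934.99 − 97,129,388.92| = PLN 2,889,546.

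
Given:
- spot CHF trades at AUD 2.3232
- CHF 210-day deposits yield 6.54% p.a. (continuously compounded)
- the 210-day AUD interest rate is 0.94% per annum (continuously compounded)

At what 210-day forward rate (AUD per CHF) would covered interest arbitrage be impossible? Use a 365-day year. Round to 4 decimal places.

2.2495

T = 210/365 years.
Growth of 1 AUD over T: e^(0.0094×210/365) = 1.0054229.
CHF growth factor: e^(0.0654×210/365) = 1.0383443.
Forward (AUD per CHF) = 2.3232 × 1.0054229 / 1.0383443 = 2.249541.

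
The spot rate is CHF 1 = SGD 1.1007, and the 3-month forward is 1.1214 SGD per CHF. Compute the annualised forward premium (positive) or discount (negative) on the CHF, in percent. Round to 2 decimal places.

+7.52%

T = 3/12 years.
CHF trades forward at +1.88062% vs spot over the period.
Annualise by dividing by T: 0.0188062 / (3/12) = 0.075225 → 7.52%.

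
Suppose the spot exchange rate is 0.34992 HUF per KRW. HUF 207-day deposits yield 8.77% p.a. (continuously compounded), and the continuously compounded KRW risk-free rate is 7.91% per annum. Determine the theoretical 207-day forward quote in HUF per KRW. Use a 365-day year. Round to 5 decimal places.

0.35163

T = 207/365 years.
Growth of 1 HUF over T: e^(0.0877×207/365) = 1.0509943.
KRW growth factor: e^(0.0791×207/365) = 1.0458809.
CIP: F = S · (grow HUF)/(grow KRW) = 0.34992 × 1.0509943/1.0458809 = 0.3516308 HUF per KRW.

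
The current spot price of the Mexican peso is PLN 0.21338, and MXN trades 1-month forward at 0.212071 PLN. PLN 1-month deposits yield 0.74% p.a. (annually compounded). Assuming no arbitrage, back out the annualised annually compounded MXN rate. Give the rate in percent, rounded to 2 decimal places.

8.46%

T = 1/12 years.
CIP gives F = S · g_PLN/g_MXN, so g_PLN/g_MXN = 0.212071/0.21338 = 0.9938654.
The PLN side grows by (1 + 0.0074)^(1/12) = 1.0006146.
So the MXN growth factor = 1.0067909.
r = 1.0067909^(12/1) − 1 = 0.084604 → 8.46%.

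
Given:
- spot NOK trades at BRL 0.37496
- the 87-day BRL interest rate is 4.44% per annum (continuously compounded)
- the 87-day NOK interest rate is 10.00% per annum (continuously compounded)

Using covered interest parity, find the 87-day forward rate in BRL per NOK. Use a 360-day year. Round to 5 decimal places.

T = 87/360 years.
Growth of 1 BRL over T: e^(0.0444×87/360) = 1.0107878.
NOK growth factor: e^(0.1000×87/360) = 1.024461.
So F = 0.37496 × 1.0107878 / 1.024461 = 0.3699555 (BRL/NOK).

0.36996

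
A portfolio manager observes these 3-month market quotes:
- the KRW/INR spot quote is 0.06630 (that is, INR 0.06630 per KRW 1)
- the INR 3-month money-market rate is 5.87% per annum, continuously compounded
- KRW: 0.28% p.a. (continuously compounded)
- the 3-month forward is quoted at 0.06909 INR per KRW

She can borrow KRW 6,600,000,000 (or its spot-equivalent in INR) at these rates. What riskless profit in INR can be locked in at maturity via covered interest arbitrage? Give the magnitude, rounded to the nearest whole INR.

INR 12,264,472

T = 3/12 years.
Route A — deposit KRW, sell forward: 6,600,000,000 × 1.00070024506 × 0.06909 = INR 456,313,307.55.
Route B — convert at spot, deposit INR: 6,600,000,000 × 0.06630 × 1.01478320647 = INR 444,048,835.49.
The quoted forward overvalues KRW, so borrow INR, buy KRW at spot, deposit the KRW at 0.28%, and sell the proceeds forward at 0.06909.
Arbitrage profit = |456,313,307.55 − 444,048,835.49| = INR 12,264,472.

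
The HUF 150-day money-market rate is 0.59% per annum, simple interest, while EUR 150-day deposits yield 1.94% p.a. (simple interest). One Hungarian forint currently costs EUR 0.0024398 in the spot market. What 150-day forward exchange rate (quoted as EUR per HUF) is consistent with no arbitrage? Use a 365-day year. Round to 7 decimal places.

T = 150/365 years.
Growth of 1 EUR over T: 1 + 0.0194×150/365 = 1.0079726.
HUF accumulates by 1 + 0.0059×150/365 = 1.0024247.
So F = 0.0024398 × 1.0079726 / 1.0024247 = 0.002453303 (EUR/HUF).

0.0024533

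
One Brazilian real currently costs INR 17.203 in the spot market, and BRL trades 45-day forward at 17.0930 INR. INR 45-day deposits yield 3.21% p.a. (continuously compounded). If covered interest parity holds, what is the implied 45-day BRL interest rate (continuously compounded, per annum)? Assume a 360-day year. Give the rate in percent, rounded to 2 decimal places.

T = 45/360 years.
By CIP, F/S equals the INR-to-BRL growth ratio: 17.093/17.203 = 0.9936058.
The INR side grows by e^(0.0321×45/360) = 1.0040206.
That pins the BRL growth at 1.0104818.
r = ln(1.0104818)/(45/360) = 0.083418 → 8.34%.

8.34%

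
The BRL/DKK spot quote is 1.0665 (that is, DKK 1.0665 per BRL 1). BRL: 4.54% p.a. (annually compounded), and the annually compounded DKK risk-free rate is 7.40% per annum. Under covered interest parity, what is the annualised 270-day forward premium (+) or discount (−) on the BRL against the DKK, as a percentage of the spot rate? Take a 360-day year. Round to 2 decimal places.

T = 270/360 years.
No-arbitrage forward: 1.0665 × 1.0550018 / 1.0338603 = 1.0883090 DKK/BRL.
(F − S)/S ÷ T = (1.0883090 − 1.0665)/1.0665/(270/360) = 0.027266 → 2.73%.

+2.73%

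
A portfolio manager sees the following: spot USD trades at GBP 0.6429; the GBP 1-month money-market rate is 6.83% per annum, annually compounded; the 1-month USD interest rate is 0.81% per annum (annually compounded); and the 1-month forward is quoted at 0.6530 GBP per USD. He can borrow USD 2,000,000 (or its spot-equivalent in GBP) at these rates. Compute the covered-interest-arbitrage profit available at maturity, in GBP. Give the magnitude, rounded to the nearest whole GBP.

T = 1/12 years.
Invest the USD and cover forward: 2,000,000 × 1.000672507 × 0.6530 = GBP 1,306,878.29.
Convert at spot and invest in GBP: 2,000,000 × 0.6429 × 1.005520901 = GBP 1,292,898.77.
The quoted forward overvalues USD, so borrow GBP, buy USD at spot, deposit the USD at 0.81%, and sell the proceeds forward at 0.6530.
The gap between the two covered legs is GBP 13,980.

GBP 13,980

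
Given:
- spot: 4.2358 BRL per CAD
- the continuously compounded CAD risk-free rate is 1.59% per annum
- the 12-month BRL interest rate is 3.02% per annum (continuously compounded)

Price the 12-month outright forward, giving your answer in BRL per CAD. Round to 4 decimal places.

T = 1 year.
Growth of 1 BRL over T: e^(0.0302×1) = 1.0306606.
CAD growth factor: e^(0.0159×1) = 1.0160271.
So F = 4.2358 × 1.0306606 / 1.0160271 = 4.296807 (BRL/CAD).

4.2968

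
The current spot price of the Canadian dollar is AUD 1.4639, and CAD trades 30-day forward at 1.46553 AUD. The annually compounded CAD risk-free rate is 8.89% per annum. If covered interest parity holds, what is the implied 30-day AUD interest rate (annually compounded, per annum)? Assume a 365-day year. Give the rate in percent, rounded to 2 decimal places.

10.37%

T = 30/365 years.
F/S = 1.46553/1.4639 = 1.0011135 = (growth of AUD) / (growth of CAD).
The CAD side grows by (1 + 0.0889)^(30/365) = 1.0070247.
Hence g_AUD = 1.008146.
r = 1.008146^(365/30) − 1 = 0.103744 → 10.37%.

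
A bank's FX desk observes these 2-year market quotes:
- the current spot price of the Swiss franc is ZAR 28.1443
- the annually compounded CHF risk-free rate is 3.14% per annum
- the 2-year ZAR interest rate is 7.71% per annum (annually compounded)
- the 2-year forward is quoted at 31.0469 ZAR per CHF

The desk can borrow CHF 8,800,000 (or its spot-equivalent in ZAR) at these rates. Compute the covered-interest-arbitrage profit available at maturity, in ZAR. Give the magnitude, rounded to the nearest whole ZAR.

T = 2 years.
Invest the CHF and cover forward: 8,800,000 × 1.06378596 × 31.0469 = ZAR 290,639,855.63.
Convert at spot and invest in ZAR: 8,800,000 × 28.1443 × 1.16014441 = ZAR 287,332,780.40.
The quoted forward overvalues CHF, so borrow ZAR, buy CHF at spot, deposit the CHF at 3.14%, and sell the proceeds forward at 31.0469.
Arbitrage profit = |290,639,855.63 − 287,332,780.40| = ZAR 3,307,075.

ZAR 3,307,075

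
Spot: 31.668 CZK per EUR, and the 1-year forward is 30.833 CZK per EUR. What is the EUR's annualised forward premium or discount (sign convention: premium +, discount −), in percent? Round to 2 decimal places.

T = 1 year.
(F − S)/S = (30.833 − 31.668)/31.668 = -0.0263673.
Per annum: -0.0263673 / 1 = -0.026367 = -2.64%.

-2.64%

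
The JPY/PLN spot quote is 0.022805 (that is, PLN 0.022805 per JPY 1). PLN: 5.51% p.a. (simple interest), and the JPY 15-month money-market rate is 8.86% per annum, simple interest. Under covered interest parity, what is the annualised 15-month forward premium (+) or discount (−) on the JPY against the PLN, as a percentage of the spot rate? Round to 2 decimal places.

T = 15/12 years.
No-arbitrage forward: 0.022805 × 1.068875 / 1.110750 = 0.021945257 PLN/JPY.
(F − S)/S ÷ T = (0.021945257 − 0.022805)/0.022805/(15/12) = -0.030160 → -3.02%.

-3.02%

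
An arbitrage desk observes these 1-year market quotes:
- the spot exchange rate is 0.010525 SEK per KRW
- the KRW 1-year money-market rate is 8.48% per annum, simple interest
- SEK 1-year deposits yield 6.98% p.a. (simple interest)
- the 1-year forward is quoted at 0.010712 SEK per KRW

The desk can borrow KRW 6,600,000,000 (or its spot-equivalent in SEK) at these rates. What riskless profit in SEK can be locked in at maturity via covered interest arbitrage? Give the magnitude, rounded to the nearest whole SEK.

T = 1 year.
Route A — deposit KRW, sell forward: 6,600,000,000 × 1.084800 × 0.010712 = SEK 76,694,492.16.
Route B — convert at spot, deposit SEK: 6,600,000,000 × 0.010525 × 1.069800 = SEK 74,313,657.00.
The quoted forward overvalues KRW, so borrow SEK, buy KRW at spot, deposit the KRW at 8.48%, and sell the proceeds forward at 0.010712.
The gap between the two covered legs is SEK 2,380,835.

SEK 2,380,835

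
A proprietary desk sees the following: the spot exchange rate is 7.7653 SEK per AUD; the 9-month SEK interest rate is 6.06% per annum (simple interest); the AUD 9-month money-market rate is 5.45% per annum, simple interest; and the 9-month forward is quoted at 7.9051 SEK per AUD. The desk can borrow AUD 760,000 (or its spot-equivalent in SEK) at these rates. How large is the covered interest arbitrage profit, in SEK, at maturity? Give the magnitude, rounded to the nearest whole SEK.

T = 9/12 years.
Route A — deposit AUD, sell forward: 760,000 × 1.040875 × 7.9051 = SEK 6,253,447.93.
Route B — convert at spot, deposit SEK: 760,000 × 7.7653 × 1.045450 = SEK 6,169,856.99.
The quoted forward overvalues AUD, so borrow SEK, buy AUD at spot, deposit the AUD at 5.45%, and sell the proceeds forward at 7.9051.
The gap between the two covered legs is SEK 83,591.

SEK 83,591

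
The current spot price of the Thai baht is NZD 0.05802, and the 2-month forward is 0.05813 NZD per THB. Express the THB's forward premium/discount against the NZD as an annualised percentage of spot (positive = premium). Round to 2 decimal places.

+1.14%

T = 2/12 years.
THB trades forward at +0.18959% vs spot over the period.
Annualise by dividing by T: 0.0018959 / (2/12) = 0.011375 → 1.14%.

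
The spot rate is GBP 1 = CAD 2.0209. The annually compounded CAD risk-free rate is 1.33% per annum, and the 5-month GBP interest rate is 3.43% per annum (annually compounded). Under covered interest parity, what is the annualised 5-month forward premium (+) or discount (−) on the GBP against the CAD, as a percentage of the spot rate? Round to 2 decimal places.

-2.04%

T = 5/12 years.
No-arbitrage forward: 2.0209 × 1.0055203 / 1.0141512 = 2.0037012 CAD/GBP.
Annualised premium = (F − S)/S × (1/T) = (2.0037012 − 2.0209)/2.0209 ÷ (5/12) = -2.04%.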